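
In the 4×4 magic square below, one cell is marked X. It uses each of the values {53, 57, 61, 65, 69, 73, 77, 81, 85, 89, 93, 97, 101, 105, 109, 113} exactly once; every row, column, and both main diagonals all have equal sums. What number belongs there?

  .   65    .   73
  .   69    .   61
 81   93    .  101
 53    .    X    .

77

The 16 entries sum to 1328, so each line sums to 1328/4 = 332.
Row 3 needs 332; the known cells sum to 275, so (3,3) = 57.
Column 2 must total 332; the given cells sum to 227, so (4,2) = 105.
The remaining cell in column 4 is (4,4) = 332 − 235 = 97.
Main diagonal needs 332; the known cells sum to 223, so (1,1) = 109.
Using anti-diagonal: 73 + 93 + 53 + ? → (2,3) = 332 − 219 = 113.
Row 1: 109 + 65 + 73 + ? = 332, so (1,3) = 85.
The remaining cell in row 2 is (2,1) = 332 − 243 = 89.
From row 4, 332 − (53 + 105 + 97) gives (4,3) = 77.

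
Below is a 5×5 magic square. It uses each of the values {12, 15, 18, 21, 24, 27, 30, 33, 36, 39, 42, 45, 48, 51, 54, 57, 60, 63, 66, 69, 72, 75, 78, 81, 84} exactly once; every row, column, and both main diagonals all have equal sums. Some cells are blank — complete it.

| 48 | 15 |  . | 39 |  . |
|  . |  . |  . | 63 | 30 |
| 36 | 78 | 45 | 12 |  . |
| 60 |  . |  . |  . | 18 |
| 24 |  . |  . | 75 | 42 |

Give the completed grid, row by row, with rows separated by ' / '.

48 15 57 39 81 / 72 54 21 63 30 / 36 78 45 12 69 / 60 27 84 51 18 / 24 66 33 75 42

The 25 entries sum to 1200, so each line sums to 1200/5 = 240.
From row 3, 240 − (36 + 78 + 45 + 12) gives (3,5) = 69.
Using column 1: 48 + 36 + 60 + 24 + ? → (2,1) = 240 − 168 = 72.
Using column 4: 39 + 63 + 12 + 75 + ? → (4,4) = 240 − 189 = 51.
Column 5: 30 + 69 + 18 + 42 + ? = 240, so (1,5) = 81.
Main diagonal: 48 + 45 + 51 + 42 + ? = 240, so (2,2) = 54.
From anti-diagonal, 240 − (81 + 63 + 45 + 24) gives (4,2) = 27.
The remaining cell in row 1 is (1,3) = 240 − 183 = 57.
Row 2: 72 + 54 + 63 + 30 + ? = 240, so (2,3) = 21.
The remaining cell in row 4 is (4,3) = 240 − 156 = 84.
Column 2 must total 240; the given cells sum to 174, so (5,2) = 66.
The remaining cell in column 3 is (5,3) = 240 − 207 = 33.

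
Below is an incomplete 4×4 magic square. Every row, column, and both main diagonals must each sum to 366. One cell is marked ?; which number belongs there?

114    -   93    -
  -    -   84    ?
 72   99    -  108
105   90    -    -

111

The remaining cell in row 3 is (3,3) = 366 − 279 = 87.
Column 1 must total 366; the given cells sum to 291, so (2,1) = 75.
Using column 3: 93 + 84 + 87 + ? → (4,3) = 366 − 264 = 102.
The remaining cell in anti-diagonal is (1,4) = 366 − 288 = 78.
The remaining cell in row 1 is (1,2) = 366 − 285 = 81.
The remaining cell in row 4 is (4,4) = 366 − 297 = 69.
From column 2, 366 − (81 + 99 + 90) gives (2,2) = 96.
Column 4 needs 366; the known cells sum to 255, so (2,4) = 111.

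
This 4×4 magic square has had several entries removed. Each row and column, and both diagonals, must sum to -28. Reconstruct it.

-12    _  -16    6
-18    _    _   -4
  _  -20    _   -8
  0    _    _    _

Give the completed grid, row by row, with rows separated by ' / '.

Row 1: -12 + (-16) + 6 + ? = -28, so (1,2) = -6.
Using column 1: -12 + (-18) + 0 + ? → (3,1) = -28 − (-30) = 2.
Column 4: 6 + (-4) + (-8) + ? = -28, so (4,4) = -22.
From anti-diagonal, -28 − (6 + (-20) + 0) gives (2,3) = -14.
Row 2 must total -28; the given cells sum to -36, so (2,2) = 8.
Row 3 must total -28; the given cells sum to -26, so (3,3) = -2.
Column 2: -6 + 8 + (-20) + ? = -28, so (4,2) = -10.
Column 3: -16 + (-14) + (-2) + ? = -28, so (4,3) = 4.

-12 -6 -16 6 / -18 8 -14 -4 / 2 -20 -2 -8 / 0 -10 4 -22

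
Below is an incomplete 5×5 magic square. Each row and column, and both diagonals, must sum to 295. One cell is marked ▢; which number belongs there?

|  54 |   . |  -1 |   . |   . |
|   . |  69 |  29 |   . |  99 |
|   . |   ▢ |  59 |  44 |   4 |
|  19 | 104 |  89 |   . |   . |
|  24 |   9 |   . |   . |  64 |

74

Column 3: -1 + 29 + 59 + 89 + ? = 295, so (5,3) = 119.
Using main diagonal: 54 + 69 + 59 + 64 + ? → (4,4) = 295 − 246 = 49.
From row 4, 295 − (19 + 104 + 89 + 49) gives (4,5) = 34.
Using row 5: 24 + 9 + 119 + 64 + ? → (5,4) = 295 − 216 = 79.
Column 5 must total 295; the given cells sum to 201, so (1,5) = 94.
From anti-diagonal, 295 − (94 + 59 + 104 + 24) gives (2,4) = 14.
Using row 2: 69 + 29 + 14 + 99 + ? → (2,1) = 295 − 211 = 84.
Using column 1: 54 + 84 + 19 + 24 + ? → (3,1) = 295 − 181 = 114.
Using column 4: 14 + 44 + 49 + 79 + ? → (1,4) = 295 − 186 = 109.
Row 1 needs 295; the known cells sum to 256, so (1,2) = 39.
From row 3, 295 − (114 + 59 + 44 + 4) gives (3,2) = 74.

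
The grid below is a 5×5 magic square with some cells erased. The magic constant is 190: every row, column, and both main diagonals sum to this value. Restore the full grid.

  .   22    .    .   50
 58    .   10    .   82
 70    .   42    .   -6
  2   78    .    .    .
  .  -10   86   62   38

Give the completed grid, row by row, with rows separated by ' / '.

Using row 5: -10 + 86 + 62 + 38 + ? → (5,1) = 190 − 176 = 14.
Column 1 must total 190; the given cells sum to 144, so (1,1) = 46.
The remaining cell in column 5 is (4,5) = 190 − 164 = 26.
Anti-diagonal must total 190; the given cells sum to 184, so (2,4) = 6.
Row 2: 58 + 10 + 6 + 82 + ? = 190, so (2,2) = 34.
Column 2 needs 190; the known cells sum to 124, so (3,2) = 66.
Using main diagonal: 46 + 34 + 42 + 38 + ? → (4,4) = 190 − 160 = 30.
Row 3: 70 + 66 + 42 + (-6) + ? = 190, so (3,4) = 18.
Using row 4: 2 + 78 + 30 + 26 + ? → (4,3) = 190 − 136 = 54.
From column 3, 190 − (10 + 42 + 54 + 86) gives (1,3) = -2.
Column 4 needs 190; the known cells sum to 116, so (1,4) = 74.

46 22 -2 74 50 / 58 34 10 6 82 / 70 66 42 18 -6 / 2 78 54 30 26 / 14 -10 86 62 38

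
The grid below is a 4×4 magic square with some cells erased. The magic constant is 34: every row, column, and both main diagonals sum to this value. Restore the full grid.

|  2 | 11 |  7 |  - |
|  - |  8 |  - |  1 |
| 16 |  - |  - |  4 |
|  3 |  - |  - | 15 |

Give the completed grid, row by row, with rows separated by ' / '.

2 11 7 14 / 13 8 12 1 / 16 5 9 4 / 3 10 6 15

From row 1, 34 − (2 + 11 + 7) gives (1,4) = 14.
Using column 1: 2 + 16 + 3 + ? → (2,1) = 34 − 21 = 13.
Main diagonal needs 34; the known cells sum to 25, so (3,3) = 9.
From row 2, 34 − (13 + 8 + 1) gives (2,3) = 12.
Using row 3: 16 + 9 + 4 + ? → (3,2) = 34 − 29 = 5.
The remaining cell in column 2 is (4,2) = 34 − 24 = 10.
The remaining cell in column 3 is (4,3) = 34 − 28 = 6.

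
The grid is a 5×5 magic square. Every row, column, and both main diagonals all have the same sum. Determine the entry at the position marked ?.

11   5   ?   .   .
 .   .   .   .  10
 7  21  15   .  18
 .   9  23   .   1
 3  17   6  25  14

Row 5 is complete and sums to 65; that is the magic constant.
The remaining cell in row 3 is (3,4) = 65 − 61 = 4.
The remaining cell in column 2 is (2,2) = 65 − 52 = 13.
Column 5: 10 + 18 + 1 + 14 + ? = 65, so (1,5) = 22.
From main diagonal, 65 − (11 + 13 + 15 + 14) gives (4,4) = 12.
Anti-diagonal needs 65; the known cells sum to 49, so (2,4) = 16.
Row 4: 9 + 23 + 12 + 1 + ? = 65, so (4,1) = 20.
Column 1 needs 65; the known cells sum to 41, so (2,1) = 24.
From column 4, 65 − (16 + 4 + 12 + 25) gives (1,4) = 8.
Row 1: 11 + 5 + 8 + 22 + ? = 65, so (1,3) = 19.

19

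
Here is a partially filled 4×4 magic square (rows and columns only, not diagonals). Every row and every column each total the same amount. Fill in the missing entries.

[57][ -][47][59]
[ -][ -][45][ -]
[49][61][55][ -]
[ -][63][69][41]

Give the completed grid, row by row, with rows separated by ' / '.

57 53 47 59 / 67 39 45 65 / 49 61 55 51 / 43 63 69 41

Column 3 is already complete: 47 + 45 + 55 + 69 = 216, so that is the magic constant.
Row 1: 57 + 47 + 59 + ? = 216, so (1,2) = 53.
Row 3 needs 216; the known cells sum to 165, so (3,4) = 51.
Using row 4: 63 + 69 + 41 + ? → (4,1) = 216 − 173 = 43.
Column 1 must total 216; the given cells sum to 149, so (2,1) = 67.
Using column 2: 53 + 61 + 63 + ? → (2,2) = 216 − 177 = 39.
Column 4 needs 216; the known cells sum to 151, so (2,4) = 65.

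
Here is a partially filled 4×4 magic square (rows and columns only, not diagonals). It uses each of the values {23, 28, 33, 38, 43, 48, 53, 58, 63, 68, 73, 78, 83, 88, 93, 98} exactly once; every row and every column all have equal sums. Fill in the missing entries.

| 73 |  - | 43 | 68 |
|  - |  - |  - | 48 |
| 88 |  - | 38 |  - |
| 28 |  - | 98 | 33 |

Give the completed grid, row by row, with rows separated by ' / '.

73 58 43 68 / 53 78 63 48 / 88 23 38 93 / 28 83 98 33

The 16 entries sum to 968, so each line sums to 968/4 = 242.
Row 1: 73 + 43 + 68 + ? = 242, so (1,2) = 58.
The remaining cell in row 4 is (4,2) = 242 − 159 = 83.
Column 1 must total 242; the given cells sum to 189, so (2,1) = 53.
Column 3 needs 242; the known cells sum to 179, so (2,3) = 63.
Column 4 needs 242; the known cells sum to 149, so (3,4) = 93.
Row 2: 53 + 63 + 48 + ? = 242, so (2,2) = 78.
Using row 3: 88 + 38 + 93 + ? → (3,2) = 242 − 219 = 23.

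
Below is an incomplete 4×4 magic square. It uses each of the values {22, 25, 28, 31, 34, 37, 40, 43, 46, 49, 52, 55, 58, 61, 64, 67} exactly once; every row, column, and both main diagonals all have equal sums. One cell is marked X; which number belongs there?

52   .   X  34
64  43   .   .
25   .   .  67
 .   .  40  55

61

The 16 entries sum to 712, so each line sums to 712/4 = 178.
Column 1 needs 178; the known cells sum to 141, so (4,1) = 37.
Column 4 needs 178; the known cells sum to 156, so (2,4) = 22.
From main diagonal, 178 − (52 + 43 + 55) gives (3,3) = 28.
Row 2 needs 178; the known cells sum to 129, so (2,3) = 49.
Row 3: 25 + 28 + 67 + ? = 178, so (3,2) = 58.
Row 4 must total 178; the given cells sum to 132, so (4,2) = 46.
From column 2, 178 − (43 + 58 + 46) gives (1,2) = 31.
Using column 3: 49 + 28 + 40 + ? → (1,3) = 178 − 117 = 61.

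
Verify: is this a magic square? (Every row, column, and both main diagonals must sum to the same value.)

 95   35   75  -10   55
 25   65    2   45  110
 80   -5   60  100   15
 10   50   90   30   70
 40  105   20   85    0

Row 1: 95 + 35 + 75 + (-10) + 55 = 250.
Row 2: 25 + 65 + 2 + 45 + 110 = 247.
Row 3: 80 + (-5) + 60 + 100 + 15 = 250.
Row 4: 10 + 50 + 90 + 30 + 70 = 250.
Row 5: 40 + 105 + 20 + 85 + 0 = 250.
Column 1: 95 + 25 + 80 + 10 + 40 = 250.
Column 2: 35 + 65 + (-5) + 50 + 105 = 250.
Column 3: 75 + 2 + 60 + 90 + 20 = 247.
Column 4: -10 + 45 + 100 + 30 + 85 = 250.
Column 5: 55 + 110 + 15 + 70 + 0 = 250.
Main diagonal: 95 + 65 + 60 + 30 + 0 = 250.
Anti-diagonal: 55 + 45 + 60 + 50 + 40 = 250.

No — row 2 sums to 247 but column 2 sums to 250.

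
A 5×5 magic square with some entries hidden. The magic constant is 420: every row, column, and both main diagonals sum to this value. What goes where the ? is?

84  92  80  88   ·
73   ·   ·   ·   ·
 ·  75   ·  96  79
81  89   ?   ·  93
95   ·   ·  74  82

The remaining cell in row 1 is (1,5) = 420 − 344 = 76.
From column 1, 420 − (84 + 73 + 81 + 95) gives (3,1) = 87.
Column 5 must total 420; the given cells sum to 330, so (2,5) = 90.
Row 3: 87 + 75 + 96 + 79 + ? = 420, so (3,3) = 83.
Using anti-diagonal: 76 + 83 + 89 + 95 + ? → (2,4) = 420 − 343 = 77.
The remaining cell in column 4 is (4,4) = 420 − 335 = 85.
Using main diagonal: 84 + 83 + 85 + 82 + ? → (2,2) = 420 − 334 = 86.
From row 2, 420 − (73 + 86 + 77 + 90) gives (2,3) = 94.
Row 4: 81 + 89 + 85 + 93 + ? = 420, so (4,3) = 72.

72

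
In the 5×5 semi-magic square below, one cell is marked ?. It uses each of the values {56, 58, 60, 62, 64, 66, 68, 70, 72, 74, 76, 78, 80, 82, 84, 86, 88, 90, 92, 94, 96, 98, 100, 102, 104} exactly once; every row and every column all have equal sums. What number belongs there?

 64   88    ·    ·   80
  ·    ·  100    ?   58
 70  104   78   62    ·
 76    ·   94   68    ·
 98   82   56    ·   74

84

The 25 entries sum to 2000, so each line sums to 2000/5 = 400.
Row 3: 70 + 104 + 78 + 62 + ? = 400, so (3,5) = 86.
The remaining cell in row 5 is (5,4) = 400 − 310 = 90.
Using column 1: 64 + 70 + 76 + 98 + ? → (2,1) = 400 − 308 = 92.
From column 3, 400 − (100 + 78 + 94 + 56) gives (1,3) = 72.
Column 5: 80 + 58 + 86 + 74 + ? = 400, so (4,5) = 102.
Row 1 must total 400; the given cells sum to 304, so (1,4) = 96.
From row 4, 400 − (76 + 94 + 68 + 102) gives (4,2) = 60.
Column 2: 88 + 104 + 60 + 82 + ? = 400, so (2,2) = 66.
Column 4 must total 400; the given cells sum to 316, so (2,4) = 84.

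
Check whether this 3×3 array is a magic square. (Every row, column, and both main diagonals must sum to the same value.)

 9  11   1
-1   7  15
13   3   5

Row 1: 9 + 11 + 1 = 21.
Row 2: -1 + 7 + 15 = 21.
Row 3: 13 + 3 + 5 = 21.
Column 1: 9 + (-1) + 13 = 21.
Column 2: 11 + 7 + 3 = 21.
Column 3: 1 + 15 + 5 = 21.
Main diagonal: 9 + 7 + 5 = 21.
Anti-diagonal: 1 + 7 + 13 = 21.
All lines sum to 21.

Yes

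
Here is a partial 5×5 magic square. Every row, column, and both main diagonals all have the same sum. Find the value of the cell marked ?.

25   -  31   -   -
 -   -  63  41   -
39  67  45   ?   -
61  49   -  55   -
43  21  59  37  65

Row 5 is complete and sums to 225; that is the magic constant.
Column 1: 25 + 39 + 61 + 43 + ? = 225, so (2,1) = 57.
The remaining cell in column 3 is (4,3) = 225 − 198 = 27.
The remaining cell in main diagonal is (2,2) = 225 − 190 = 35.
Anti-diagonal needs 225; the known cells sum to 178, so (1,5) = 47.
From row 2, 225 − (57 + 35 + 63 + 41) gives (2,5) = 29.
Row 4 must total 225; the given cells sum to 192, so (4,5) = 33.
Using column 2: 35 + 67 + 49 + 21 + ? → (1,2) = 225 − 172 = 53.
Column 5: 47 + 29 + 33 + 65 + ? = 225, so (3,5) = 51.
Row 1: 25 + 53 + 31 + 47 + ? = 225, so (1,4) = 69.
From row 3, 225 − (39 + 67 + 45 + 51) gives (3,4) = 23.

23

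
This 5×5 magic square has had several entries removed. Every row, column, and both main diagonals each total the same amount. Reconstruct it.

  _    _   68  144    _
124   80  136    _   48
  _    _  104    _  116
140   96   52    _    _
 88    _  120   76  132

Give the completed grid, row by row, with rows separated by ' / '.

Column 3 is already complete: 68 + 136 + 104 + 52 + 120 = 480, so that is the magic constant.
The remaining cell in row 2 is (2,4) = 480 − 388 = 92.
Row 5 needs 480; the known cells sum to 416, so (5,2) = 64.
Anti-diagonal: 92 + 104 + 96 + 88 + ? = 480, so (1,5) = 100.
Column 5: 100 + 48 + 116 + 132 + ? = 480, so (4,5) = 84.
Row 4: 140 + 96 + 52 + 84 + ? = 480, so (4,4) = 108.
Using column 4: 144 + 92 + 108 + 76 + ? → (3,4) = 480 − 420 = 60.
Main diagonal must total 480; the given cells sum to 424, so (1,1) = 56.
The remaining cell in row 1 is (1,2) = 480 − 368 = 112.
Column 1: 56 + 124 + 140 + 88 + ? = 480, so (3,1) = 72.
Column 2: 112 + 80 + 96 + 64 + ? = 480, so (3,2) = 128.

56 112 68 144 100 / 124 80 136 92 48 / 72 128 104 60 116 / 140 96 52 108 84 / 88 64 120 76 132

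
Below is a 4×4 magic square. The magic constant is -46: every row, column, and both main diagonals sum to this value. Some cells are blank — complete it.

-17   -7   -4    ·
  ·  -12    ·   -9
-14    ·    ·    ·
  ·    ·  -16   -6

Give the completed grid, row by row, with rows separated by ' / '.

Row 1 must total -46; the given cells sum to -28, so (1,4) = -18.
Column 4 must total -46; the given cells sum to -33, so (3,4) = -13.
Main diagonal must total -46; the given cells sum to -35, so (3,3) = -11.
Row 3 must total -46; the given cells sum to -38, so (3,2) = -8.
Using column 2: -7 + (-12) + (-8) + ? → (4,2) = -46 − (-27) = -19.
Column 3 needs -46; the known cells sum to -31, so (2,3) = -15.
Anti-diagonal: -18 + (-15) + (-8) + ? = -46, so (4,1) = -5.
The remaining cell in row 2 is (2,1) = -46 − (-36) = -10.

-17 -7 -4 -18 / -10 -12 -15 -9 / -14 -8 -11 -13 / -5 -19 -16 -6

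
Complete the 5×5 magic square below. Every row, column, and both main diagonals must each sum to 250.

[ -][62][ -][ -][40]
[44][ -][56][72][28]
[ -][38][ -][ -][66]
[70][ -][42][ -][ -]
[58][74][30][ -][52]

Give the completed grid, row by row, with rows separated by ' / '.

Using row 2: 44 + 56 + 72 + 28 + ? → (2,2) = 250 − 200 = 50.
Using row 5: 58 + 74 + 30 + 52 + ? → (5,4) = 250 − 214 = 36.
Using column 2: 62 + 50 + 38 + 74 + ? → (4,2) = 250 − 224 = 26.
Column 5 needs 250; the known cells sum to 186, so (4,5) = 64.
From anti-diagonal, 250 − (40 + 72 + 26 + 58) gives (3,3) = 54.
The remaining cell in row 4 is (4,4) = 250 − 202 = 48.
Using column 3: 56 + 54 + 42 + 30 + ? → (1,3) = 250 − 182 = 68.
The remaining cell in main diagonal is (1,1) = 250 − 204 = 46.
Row 1 needs 250; the known cells sum to 216, so (1,4) = 34.
Column 1 needs 250; the known cells sum to 218, so (3,1) = 32.
Column 4 needs 250; the known cells sum to 190, so (3,4) = 60.

46 62 68 34 40 / 44 50 56 72 28 / 32 38 54 60 66 / 70 26 42 48 64 / 58 74 30 36 52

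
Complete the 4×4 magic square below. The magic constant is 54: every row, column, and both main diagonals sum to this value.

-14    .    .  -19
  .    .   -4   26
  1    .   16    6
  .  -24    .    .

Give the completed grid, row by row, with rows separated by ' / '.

Using row 3: 1 + 16 + 6 + ? → (3,2) = 54 − 23 = 31.
Column 4 needs 54; the known cells sum to 13, so (4,4) = 41.
The remaining cell in main diagonal is (2,2) = 54 − 43 = 11.
The remaining cell in anti-diagonal is (4,1) = 54 − 8 = 46.
Row 2 must total 54; the given cells sum to 33, so (2,1) = 21.
Row 4 must total 54; the given cells sum to 63, so (4,3) = -9.
From column 2, 54 − (11 + 31 + (-24)) gives (1,2) = 36.
Column 3 needs 54; the known cells sum to 3, so (1,3) = 51.

-14 36 51 -19 / 21 11 -4 26 / 1 31 16 6 / 46 -24 -9 41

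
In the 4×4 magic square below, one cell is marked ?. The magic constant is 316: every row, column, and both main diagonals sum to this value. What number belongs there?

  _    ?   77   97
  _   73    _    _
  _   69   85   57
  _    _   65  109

93

Using row 3: 69 + 85 + 57 + ? → (3,1) = 316 − 211 = 105.
Column 3: 77 + 85 + 65 + ? = 316, so (2,3) = 89.
Column 4: 97 + 57 + 109 + ? = 316, so (2,4) = 53.
Main diagonal must total 316; the given cells sum to 267, so (1,1) = 49.
From anti-diagonal, 316 − (97 + 89 + 69) gives (4,1) = 61.
From row 1, 316 − (49 + 77 + 97) gives (1,2) = 93.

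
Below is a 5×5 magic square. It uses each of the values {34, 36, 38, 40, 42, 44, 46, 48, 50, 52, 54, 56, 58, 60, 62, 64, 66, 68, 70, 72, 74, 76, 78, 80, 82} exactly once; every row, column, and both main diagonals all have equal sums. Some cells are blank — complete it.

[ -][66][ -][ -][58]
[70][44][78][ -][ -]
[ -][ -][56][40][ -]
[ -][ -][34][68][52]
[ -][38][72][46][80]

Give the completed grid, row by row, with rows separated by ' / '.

The 25 entries sum to 1450, so each line sums to 1450/5 = 290.
Using row 5: 38 + 72 + 46 + 80 + ? → (5,1) = 290 − 236 = 54.
Column 3 needs 290; the known cells sum to 240, so (1,3) = 50.
Main diagonal needs 290; the known cells sum to 248, so (1,1) = 42.
The remaining cell in row 1 is (1,4) = 290 − 216 = 74.
Using column 4: 74 + 40 + 68 + 46 + ? → (2,4) = 290 − 228 = 62.
The remaining cell in anti-diagonal is (4,2) = 290 − 230 = 60.
Row 2 must total 290; the given cells sum to 254, so (2,5) = 36.
Row 4 must total 290; the given cells sum to 214, so (4,1) = 76.
Column 1 must total 290; the given cells sum to 242, so (3,1) = 48.
From column 2, 290 − (66 + 44 + 60 + 38) gives (3,2) = 82.
Column 5 needs 290; the known cells sum to 226, so (3,5) = 64.

42 66 50 74 58 / 70 44 78 62 36 / 48 82 56 40 64 / 76 60 34 68 52 / 54 38 72 46 80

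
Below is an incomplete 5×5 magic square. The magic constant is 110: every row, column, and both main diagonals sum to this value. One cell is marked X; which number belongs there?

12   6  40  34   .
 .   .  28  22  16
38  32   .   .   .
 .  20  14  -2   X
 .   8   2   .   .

42

Row 1 must total 110; the given cells sum to 92, so (1,5) = 18.
Column 2: 6 + 32 + 20 + 8 + ? = 110, so (2,2) = 44.
The remaining cell in column 3 is (3,3) = 110 − 84 = 26.
From main diagonal, 110 − (12 + 44 + 26 + (-2)) gives (5,5) = 30.
Anti-diagonal: 18 + 22 + 26 + 20 + ? = 110, so (5,1) = 24.
Row 2 needs 110; the known cells sum to 110, so (2,1) = 0.
Row 5: 24 + 8 + 2 + 30 + ? = 110, so (5,4) = 46.
From column 1, 110 − (12 + 0 + 38 + 24) gives (4,1) = 36.
Column 4 must total 110; the given cells sum to 100, so (3,4) = 10.
From row 3, 110 − (38 + 32 + 26 + 10) gives (3,5) = 4.
From row 4, 110 − (36 + 20 + 14 + (-2)) gives (4,5) = 42.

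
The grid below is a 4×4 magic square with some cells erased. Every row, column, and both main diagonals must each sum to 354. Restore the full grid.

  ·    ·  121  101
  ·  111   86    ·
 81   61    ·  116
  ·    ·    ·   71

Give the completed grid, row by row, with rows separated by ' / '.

Row 3 must total 354; the given cells sum to 258, so (3,3) = 96.
Column 3 must total 354; the given cells sum to 303, so (4,3) = 51.
Column 4 must total 354; the given cells sum to 288, so (2,4) = 66.
Main diagonal: 111 + 96 + 71 + ? = 354, so (1,1) = 76.
Anti-diagonal must total 354; the given cells sum to 248, so (4,1) = 106.
Row 1 must total 354; the given cells sum to 298, so (1,2) = 56.
Row 2 needs 354; the known cells sum to 263, so (2,1) = 91.
Row 4 needs 354; the known cells sum to 228, so (4,2) = 126.

76 56 121 101 / 91 111 86 66 / 81 61 96 116 / 106 126 51 71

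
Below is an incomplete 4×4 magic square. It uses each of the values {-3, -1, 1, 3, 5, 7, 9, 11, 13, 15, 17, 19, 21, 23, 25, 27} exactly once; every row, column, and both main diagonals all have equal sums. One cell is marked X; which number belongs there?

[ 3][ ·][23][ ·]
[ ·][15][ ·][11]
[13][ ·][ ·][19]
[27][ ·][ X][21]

-1

The 16 entries sum to 192, so each line sums to 192/4 = 48.
From column 1, 48 − (3 + 13 + 27) gives (2,1) = 5.
Column 4 must total 48; the given cells sum to 51, so (1,4) = -3.
From main diagonal, 48 − (3 + 15 + 21) gives (3,3) = 9.
Row 1: 3 + 23 + (-3) + ? = 48, so (1,2) = 25.
From row 2, 48 − (5 + 15 + 11) gives (2,3) = 17.
Row 3: 13 + 9 + 19 + ? = 48, so (3,2) = 7.
Column 2: 25 + 15 + 7 + ? = 48, so (4,2) = 1.
From column 3, 48 − (23 + 17 + 9) gives (4,3) = -1.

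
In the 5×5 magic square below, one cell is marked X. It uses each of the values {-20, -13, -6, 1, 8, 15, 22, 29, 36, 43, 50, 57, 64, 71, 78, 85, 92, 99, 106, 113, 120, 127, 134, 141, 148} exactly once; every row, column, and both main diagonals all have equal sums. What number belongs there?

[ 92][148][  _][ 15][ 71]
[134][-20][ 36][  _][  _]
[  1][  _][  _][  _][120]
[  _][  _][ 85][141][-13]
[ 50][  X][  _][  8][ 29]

106

The 25 entries sum to 1600, so each line sums to 1600/5 = 320.
Using row 1: 92 + 148 + 15 + 71 + ? → (1,3) = 320 − 326 = -6.
Using column 1: 92 + 134 + 1 + 50 + ? → (4,1) = 320 − 277 = 43.
Using column 5: 71 + 120 + (-13) + 29 + ? → (2,5) = 320 − 207 = 113.
Main diagonal must total 320; the given cells sum to 242, so (3,3) = 78.
The remaining cell in row 2 is (2,4) = 320 − 263 = 57.
The remaining cell in row 4 is (4,2) = 320 − 256 = 64.
Column 3: -6 + 36 + 78 + 85 + ? = 320, so (5,3) = 127.
Column 4: 15 + 57 + 141 + 8 + ? = 320, so (3,4) = 99.
Row 3 needs 320; the known cells sum to 298, so (3,2) = 22.
Row 5 needs 320; the known cells sum to 214, so (5,2) = 106.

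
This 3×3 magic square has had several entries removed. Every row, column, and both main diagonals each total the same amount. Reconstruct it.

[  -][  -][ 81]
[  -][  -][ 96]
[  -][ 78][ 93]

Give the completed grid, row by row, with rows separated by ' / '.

Column 3 is already complete: 81 + 96 + 93 = 270, so that is the magic constant.
Using row 3: 78 + 93 + ? → (3,1) = 270 − 171 = 99.
Using anti-diagonal: 81 + 99 + ? → (2,2) = 270 − 180 = 90.
From row 2, 270 − (90 + 96) gives (2,1) = 84.
Column 1 must total 270; the given cells sum to 183, so (1,1) = 87.
The remaining cell in column 2 is (1,2) = 270 − 168 = 102.

87 102 81 / 84 90 96 / 99 78 93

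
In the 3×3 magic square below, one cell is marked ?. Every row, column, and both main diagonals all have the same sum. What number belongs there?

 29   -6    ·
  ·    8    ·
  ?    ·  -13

15

Main diagonal is complete and sums to 24; that is the magic constant.
Row 1: 29 + (-6) + ? = 24, so (1,3) = 1.
The remaining cell in column 2 is (3,2) = 24 − 2 = 22.
Column 3 needs 24; the known cells sum to -12, so (2,3) = 36.
Using anti-diagonal: 1 + 8 + ? → (3,1) = 24 − 9 = 15.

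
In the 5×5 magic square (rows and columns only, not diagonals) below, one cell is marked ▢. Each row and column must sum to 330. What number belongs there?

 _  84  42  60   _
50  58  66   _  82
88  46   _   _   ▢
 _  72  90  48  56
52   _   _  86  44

The remaining cell in row 2 is (2,4) = 330 − 256 = 74.
Row 4 needs 330; the known cells sum to 266, so (4,1) = 64.
Column 1 needs 330; the known cells sum to 254, so (1,1) = 76.
The remaining cell in column 2 is (5,2) = 330 − 260 = 70.
Column 4 must total 330; the given cells sum to 268, so (3,4) = 62.
The remaining cell in row 1 is (1,5) = 330 − 262 = 68.
Row 5: 52 + 70 + 86 + 44 + ? = 330, so (5,3) = 78.
Column 3 needs 330; the known cells sum to 276, so (3,3) = 54.
Column 5 needs 330; the known cells sum to 250, so (3,5) = 80.

80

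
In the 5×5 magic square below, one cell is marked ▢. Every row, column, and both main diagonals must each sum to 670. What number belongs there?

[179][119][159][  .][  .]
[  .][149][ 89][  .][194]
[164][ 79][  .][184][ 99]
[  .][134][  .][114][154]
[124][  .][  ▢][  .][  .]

Using row 3: 164 + 79 + 184 + 99 + ? → (3,3) = 670 − 526 = 144.
Column 2: 119 + 149 + 79 + 134 + ? = 670, so (5,2) = 189.
Main diagonal needs 670; the known cells sum to 586, so (5,5) = 84.
From column 5, 670 − (194 + 99 + 154 + 84) gives (1,5) = 139.
Anti-diagonal: 139 + 144 + 134 + 124 + ? = 670, so (2,4) = 129.
Row 1: 179 + 119 + 159 + 139 + ? = 670, so (1,4) = 74.
Row 2: 149 + 89 + 129 + 194 + ? = 670, so (2,1) = 109.
Using column 1: 179 + 109 + 164 + 124 + ? → (4,1) = 670 − 576 = 94.
Column 4: 74 + 129 + 184 + 114 + ? = 670, so (5,4) = 169.
Row 4: 94 + 134 + 114 + 154 + ? = 670, so (4,3) = 174.
The remaining cell in row 5 is (5,3) = 670 − 566 = 104.

104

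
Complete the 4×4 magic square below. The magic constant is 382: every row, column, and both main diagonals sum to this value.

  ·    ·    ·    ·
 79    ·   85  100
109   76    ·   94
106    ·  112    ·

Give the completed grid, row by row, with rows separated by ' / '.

88 97 82 115 / 79 118 85 100 / 109 76 103 94 / 106 91 112 73

Row 2: 79 + 85 + 100 + ? = 382, so (2,2) = 118.
From row 3, 382 − (109 + 76 + 94) gives (3,3) = 103.
Column 1 needs 382; the known cells sum to 294, so (1,1) = 88.
Column 3 needs 382; the known cells sum to 300, so (1,3) = 82.
Main diagonal: 88 + 118 + 103 + ? = 382, so (4,4) = 73.
Anti-diagonal: 85 + 76 + 106 + ? = 382, so (1,4) = 115.
Row 1 must total 382; the given cells sum to 285, so (1,2) = 97.
Row 4 needs 382; the known cells sum to 291, so (4,2) = 91.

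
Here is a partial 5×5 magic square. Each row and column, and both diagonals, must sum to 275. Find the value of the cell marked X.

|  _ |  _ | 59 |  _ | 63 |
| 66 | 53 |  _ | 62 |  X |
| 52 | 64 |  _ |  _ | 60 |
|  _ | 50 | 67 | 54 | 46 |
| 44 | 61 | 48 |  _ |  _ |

49

The remaining cell in row 4 is (4,1) = 275 − 217 = 58.
Using column 1: 66 + 52 + 58 + 44 + ? → (1,1) = 275 − 220 = 55.
From column 2, 275 − (53 + 64 + 50 + 61) gives (1,2) = 47.
Using anti-diagonal: 63 + 62 + 50 + 44 + ? → (3,3) = 275 − 219 = 56.
From row 1, 275 − (55 + 47 + 59 + 63) gives (1,4) = 51.
Row 3: 52 + 64 + 56 + 60 + ? = 275, so (3,4) = 43.
Column 3 must total 275; the given cells sum to 230, so (2,3) = 45.
Column 4: 51 + 62 + 43 + 54 + ? = 275, so (5,4) = 65.
The remaining cell in main diagonal is (5,5) = 275 − 218 = 57.
Using row 2: 66 + 53 + 45 + 62 + ? → (2,5) = 275 − 226 = 49.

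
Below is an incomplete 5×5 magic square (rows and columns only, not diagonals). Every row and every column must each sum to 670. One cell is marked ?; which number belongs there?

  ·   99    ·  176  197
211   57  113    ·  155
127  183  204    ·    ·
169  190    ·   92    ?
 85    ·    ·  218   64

148

Row 2 must total 670; the given cells sum to 536, so (2,4) = 134.
Column 1: 211 + 127 + 169 + 85 + ? = 670, so (1,1) = 78.
Using column 2: 99 + 57 + 183 + 190 + ? → (5,2) = 670 − 529 = 141.
The remaining cell in column 4 is (3,4) = 670 − 620 = 50.
From row 1, 670 − (78 + 99 + 176 + 197) gives (1,3) = 120.
Using row 3: 127 + 183 + 204 + 50 + ? → (3,5) = 670 − 564 = 106.
Row 5 must total 670; the given cells sum to 508, so (5,3) = 162.
Using column 3: 120 + 113 + 204 + 162 + ? → (4,3) = 670 − 599 = 71.
Using column 5: 197 + 155 + 106 + 64 + ? → (4,5) = 670 − 522 = 148.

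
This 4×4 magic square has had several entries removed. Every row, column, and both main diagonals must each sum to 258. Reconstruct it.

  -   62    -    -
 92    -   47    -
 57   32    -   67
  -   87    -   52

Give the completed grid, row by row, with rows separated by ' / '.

From row 3, 258 − (57 + 32 + 67) gives (3,3) = 102.
Column 2 must total 258; the given cells sum to 181, so (2,2) = 77.
Using main diagonal: 77 + 102 + 52 + ? → (1,1) = 258 − 231 = 27.
Using row 2: 92 + 77 + 47 + ? → (2,4) = 258 − 216 = 42.
From column 1, 258 − (27 + 92 + 57) gives (4,1) = 82.
Column 4 needs 258; the known cells sum to 161, so (1,4) = 97.
Row 1 must total 258; the given cells sum to 186, so (1,3) = 72.
From row 4, 258 − (82 + 87 + 52) gives (4,3) = 37.

27 62 72 97 / 92 77 47 42 / 57 32 102 67 / 82 87 37 52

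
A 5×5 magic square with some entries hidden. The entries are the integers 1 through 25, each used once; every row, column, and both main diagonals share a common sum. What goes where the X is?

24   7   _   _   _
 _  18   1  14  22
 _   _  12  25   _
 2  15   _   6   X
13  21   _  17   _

The entries are 1 through 25, which sum to 325, so each line sums to 325/5 = 65.
Using row 2: 18 + 1 + 14 + 22 + ? → (2,1) = 65 − 55 = 10.
Column 1 must total 65; the given cells sum to 49, so (3,1) = 16.
From column 2, 65 − (7 + 18 + 15 + 21) gives (3,2) = 4.
Column 4: 14 + 25 + 6 + 17 + ? = 65, so (1,4) = 3.
Using main diagonal: 24 + 18 + 12 + 6 + ? → (5,5) = 65 − 60 = 5.
Anti-diagonal must total 65; the given cells sum to 54, so (1,5) = 11.
Row 1: 24 + 7 + 3 + 11 + ? = 65, so (1,3) = 20.
Row 3 must total 65; the given cells sum to 57, so (3,5) = 8.
Row 5 needs 65; the known cells sum to 56, so (5,3) = 9.
Column 3 must total 65; the given cells sum to 42, so (4,3) = 23.
Column 5 must total 65; the given cells sum to 46, so (4,5) = 19.

19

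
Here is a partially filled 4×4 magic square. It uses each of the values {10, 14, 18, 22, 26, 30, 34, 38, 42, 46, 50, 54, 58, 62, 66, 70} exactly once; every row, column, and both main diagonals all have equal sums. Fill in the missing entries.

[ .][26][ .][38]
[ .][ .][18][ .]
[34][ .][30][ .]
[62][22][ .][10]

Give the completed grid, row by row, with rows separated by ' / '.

50 26 46 38 / 14 70 18 58 / 34 42 30 54 / 62 22 66 10

The 16 entries sum to 640, so each line sums to 640/4 = 160.
The remaining cell in row 4 is (4,3) = 160 − 94 = 66.
Using column 3: 18 + 30 + 66 + ? → (1,3) = 160 − 114 = 46.
The remaining cell in anti-diagonal is (3,2) = 160 − 118 = 42.
Row 1 must total 160; the given cells sum to 110, so (1,1) = 50.
Row 3 needs 160; the known cells sum to 106, so (3,4) = 54.
Column 1 needs 160; the known cells sum to 146, so (2,1) = 14.
The remaining cell in column 2 is (2,2) = 160 − 90 = 70.
Using column 4: 38 + 54 + 10 + ? → (2,4) = 160 − 102 = 58.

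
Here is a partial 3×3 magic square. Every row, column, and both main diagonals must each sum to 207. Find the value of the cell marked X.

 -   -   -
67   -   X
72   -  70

71

The remaining cell in row 3 is (3,2) = 207 − 142 = 65.
From column 1, 207 − (67 + 72) gives (1,1) = 68.
Using main diagonal: 68 + 70 + ? → (2,2) = 207 − 138 = 69.
From anti-diagonal, 207 − (69 + 72) gives (1,3) = 66.
From row 1, 207 − (68 + 66) gives (1,2) = 73.
Row 2 needs 207; the known cells sum to 136, so (2,3) = 71.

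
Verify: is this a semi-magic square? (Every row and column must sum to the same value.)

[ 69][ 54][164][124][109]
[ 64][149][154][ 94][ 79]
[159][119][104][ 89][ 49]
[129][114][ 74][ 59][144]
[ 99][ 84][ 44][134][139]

Row 1: 69 + 54 + 164 + 124 + 109 = 520.
Row 2: 64 + 149 + 154 + 94 + 79 = 540.
Row 3: 159 + 119 + 104 + 89 + 49 = 520.
Row 4: 129 + 114 + 74 + 59 + 144 = 520.
Row 5: 99 + 84 + 44 + 134 + 139 = 500.
Column 1: 69 + 64 + 159 + 129 + 99 = 520.
Column 2: 54 + 149 + 119 + 114 + 84 = 520.
Column 3: 164 + 154 + 104 + 74 + 44 = 540.
Column 4: 124 + 94 + 89 + 59 + 134 = 500.
Column 5: 109 + 79 + 49 + 144 + 139 = 520.

No — row 1 sums to 520 but row 5 sums to 500.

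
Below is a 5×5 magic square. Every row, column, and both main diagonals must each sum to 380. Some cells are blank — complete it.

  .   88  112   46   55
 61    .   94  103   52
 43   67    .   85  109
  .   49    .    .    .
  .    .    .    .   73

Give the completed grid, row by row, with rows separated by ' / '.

79 88 112 46 55 / 61 70 94 103 52 / 43 67 76 85 109 / 100 49 58 82 91 / 97 106 40 64 73

The remaining cell in row 1 is (1,1) = 380 − 301 = 79.
Row 2 must total 380; the given cells sum to 310, so (2,2) = 70.
Row 3 must total 380; the given cells sum to 304, so (3,3) = 76.
Column 2 needs 380; the known cells sum to 274, so (5,2) = 106.
The remaining cell in column 5 is (4,5) = 380 − 289 = 91.
Main diagonal needs 380; the known cells sum to 298, so (4,4) = 82.
From anti-diagonal, 380 − (55 + 103 + 76 + 49) gives (5,1) = 97.
The remaining cell in column 1 is (4,1) = 380 − 280 = 100.
Using column 4: 46 + 103 + 85 + 82 + ? → (5,4) = 380 − 316 = 64.
Using row 4: 100 + 49 + 82 + 91 + ? → (4,3) = 380 − 322 = 58.
The remaining cell in row 5 is (5,3) = 380 − 340 = 40.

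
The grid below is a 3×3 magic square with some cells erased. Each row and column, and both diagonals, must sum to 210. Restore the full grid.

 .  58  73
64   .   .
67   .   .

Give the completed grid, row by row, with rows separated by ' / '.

79 58 73 / 64 70 76 / 67 82 61

From row 1, 210 − (58 + 73) gives (1,1) = 79.
The remaining cell in anti-diagonal is (2,2) = 210 − 140 = 70.
Row 2 needs 210; the known cells sum to 134, so (2,3) = 76.
Using column 2: 58 + 70 + ? → (3,2) = 210 − 128 = 82.
From column 3, 210 − (73 + 76) gives (3,3) = 61.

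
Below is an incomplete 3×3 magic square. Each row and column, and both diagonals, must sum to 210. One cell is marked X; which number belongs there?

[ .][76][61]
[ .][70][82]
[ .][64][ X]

The remaining cell in row 1 is (1,1) = 210 − 137 = 73.
Row 2: 70 + 82 + ? = 210, so (2,1) = 58.
Column 1 must total 210; the given cells sum to 131, so (3,1) = 79.
From column 3, 210 − (61 + 82) gives (3,3) = 67.

67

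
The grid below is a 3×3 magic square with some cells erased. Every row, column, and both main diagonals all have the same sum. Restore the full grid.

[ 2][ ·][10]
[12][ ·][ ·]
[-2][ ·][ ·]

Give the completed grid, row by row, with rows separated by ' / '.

2 0 10 / 12 4 -4 / -2 8 6

Column 1 is already complete: 2 + 12 + -2 = 12, so that is the magic constant.
Using row 1: 2 + 10 + ? → (1,2) = 12 − 12 = 0.
The remaining cell in anti-diagonal is (2,2) = 12 − 8 = 4.
Using row 2: 12 + 4 + ? → (2,3) = 12 − 16 = -4.
From column 2, 12 − (0 + 4) gives (3,2) = 8.
From column 3, 12 − (10 + (-4)) gives (3,3) = 6.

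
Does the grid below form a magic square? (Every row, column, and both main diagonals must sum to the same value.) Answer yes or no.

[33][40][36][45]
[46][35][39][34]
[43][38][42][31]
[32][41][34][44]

Row 1: 33 + 40 + 36 + 45 = 154.
Row 2: 46 + 35 + 39 + 34 = 154.
Row 3: 43 + 38 + 42 + 31 = 154.
Row 4: 32 + 41 + 34 + 44 = 151.
Column 1: 33 + 46 + 43 + 32 = 154.
Column 2: 40 + 35 + 38 + 41 = 154.
Column 3: 36 + 39 + 42 + 34 = 151.
Column 4: 45 + 34 + 31 + 44 = 154.
Main diagonal: 33 + 35 + 42 + 44 = 154.
Anti-diagonal: 45 + 39 + 38 + 32 = 154.

No — column 2 sums to 154 but column 3 sums to 151.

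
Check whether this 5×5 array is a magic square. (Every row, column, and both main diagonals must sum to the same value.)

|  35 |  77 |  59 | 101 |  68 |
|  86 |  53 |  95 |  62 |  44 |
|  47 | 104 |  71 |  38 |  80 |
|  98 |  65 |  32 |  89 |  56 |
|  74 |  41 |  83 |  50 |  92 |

Yes

Row 1: 35 + 77 + 59 + 101 + 68 = 340.
Row 2: 86 + 53 + 95 + 62 + 44 = 340.
Row 3: 47 + 104 + 71 + 38 + 80 = 340.
Row 4: 98 + 65 + 32 + 89 + 56 = 340.
Row 5: 74 + 41 + 83 + 50 + 92 = 340.
Column 1: 35 + 86 + 47 + 98 + 74 = 340.
Column 2: 77 + 53 + 104 + 65 + 41 = 340.
Column 3: 59 + 95 + 71 + 32 + 83 = 340.
Column 4: 101 + 62 + 38 + 89 + 50 = 340.
Column 5: 68 + 44 + 80 + 56 + 92 = 340.
Main diagonal: 35 + 53 + 71 + 89 + 92 = 340.
Anti-diagonal: 68 + 62 + 71 + 65 + 74 = 340.
All lines sum to 340.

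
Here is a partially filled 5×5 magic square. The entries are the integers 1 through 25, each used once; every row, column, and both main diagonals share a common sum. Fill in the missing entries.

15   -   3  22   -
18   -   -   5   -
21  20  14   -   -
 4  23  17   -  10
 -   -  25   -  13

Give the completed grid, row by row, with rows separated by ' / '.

The entries are 1 through 25, which sum to 325, so each line sums to 325/5 = 65.
Row 4: 4 + 23 + 17 + 10 + ? = 65, so (4,4) = 11.
Column 1 must total 65; the given cells sum to 58, so (5,1) = 7.
Using column 3: 3 + 14 + 17 + 25 + ? → (2,3) = 65 − 59 = 6.
Using main diagonal: 15 + 14 + 11 + 13 + ? → (2,2) = 65 − 53 = 12.
Anti-diagonal needs 65; the known cells sum to 49, so (1,5) = 16.
Row 1: 15 + 3 + 22 + 16 + ? = 65, so (1,2) = 9.
From row 2, 65 − (18 + 12 + 6 + 5) gives (2,5) = 24.
From column 2, 65 − (9 + 12 + 20 + 23) gives (5,2) = 1.
Using column 5: 16 + 24 + 10 + 13 + ? → (3,5) = 65 − 63 = 2.
Using row 3: 21 + 20 + 14 + 2 + ? → (3,4) = 65 − 57 = 8.
Using row 5: 7 + 1 + 25 + 13 + ? → (5,4) = 65 − 46 = 19.

15 9 3 22 16 / 18 12 6 5 24 / 21 20 14 8 2 / 4 23 17 11 10 / 7 1 25 19 13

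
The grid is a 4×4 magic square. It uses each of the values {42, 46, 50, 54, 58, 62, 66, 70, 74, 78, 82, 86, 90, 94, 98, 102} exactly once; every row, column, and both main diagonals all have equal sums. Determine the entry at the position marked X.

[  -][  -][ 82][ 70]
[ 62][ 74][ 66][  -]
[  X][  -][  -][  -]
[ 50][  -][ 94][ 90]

The 16 entries sum to 1152, so each line sums to 1152/4 = 288.
Row 2: 62 + 74 + 66 + ? = 288, so (2,4) = 86.
Row 4 needs 288; the known cells sum to 234, so (4,2) = 54.
From column 3, 288 − (82 + 66 + 94) gives (3,3) = 46.
Column 4 must total 288; the given cells sum to 246, so (3,4) = 42.
Using main diagonal: 74 + 46 + 90 + ? → (1,1) = 288 − 210 = 78.
Anti-diagonal must total 288; the given cells sum to 186, so (3,2) = 102.
Row 1 must total 288; the given cells sum to 230, so (1,2) = 58.
The remaining cell in row 3 is (3,1) = 288 − 190 = 98.

98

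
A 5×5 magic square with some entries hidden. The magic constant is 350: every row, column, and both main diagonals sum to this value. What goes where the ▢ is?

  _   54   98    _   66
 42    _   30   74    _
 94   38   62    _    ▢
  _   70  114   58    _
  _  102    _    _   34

Column 2: 54 + 38 + 70 + 102 + ? = 350, so (2,2) = 86.
From column 3, 350 − (98 + 30 + 62 + 114) gives (5,3) = 46.
Using main diagonal: 86 + 62 + 58 + 34 + ? → (1,1) = 350 − 240 = 110.
From anti-diagonal, 350 − (66 + 74 + 62 + 70) gives (5,1) = 78.
The remaining cell in row 1 is (1,4) = 350 − 328 = 22.
From row 2, 350 − (42 + 86 + 30 + 74) gives (2,5) = 118.
The remaining cell in row 5 is (5,4) = 350 − 260 = 90.
The remaining cell in column 1 is (4,1) = 350 − 324 = 26.
From column 4, 350 − (22 + 74 + 58 + 90) gives (3,4) = 106.
Row 3 must total 350; the given cells sum to 300, so (3,5) = 50.

50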